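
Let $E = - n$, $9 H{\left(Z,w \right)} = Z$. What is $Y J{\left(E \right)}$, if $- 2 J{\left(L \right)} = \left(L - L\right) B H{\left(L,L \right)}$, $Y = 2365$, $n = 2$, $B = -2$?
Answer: $0$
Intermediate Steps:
$H{\left(Z,w \right)} = \frac{Z}{9}$
$E = -2$ ($E = \left(-1\right) 2 = -2$)
$J{\left(L \right)} = 0$ ($J{\left(L \right)} = - \frac{\left(L - L\right) \left(-2\right) \frac{L}{9}}{2} = - \frac{0 \left(-2\right) \frac{L}{9}}{2} = - \frac{0 \frac{L}{9}}{2} = \left(- \frac{1}{2}\right) 0 = 0$)
$Y J{\left(E \right)} = 2365 \cdot 0 = 0$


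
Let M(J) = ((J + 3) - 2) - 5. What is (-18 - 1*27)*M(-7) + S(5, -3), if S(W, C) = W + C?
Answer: 497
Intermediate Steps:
S(W, C) = C + W
M(J) = -4 + J (M(J) = ((3 + J) - 2) - 5 = (1 + J) - 5 = -4 + J)
(-18 - 1*27)*M(-7) + S(5, -3) = (-18 - 1*27)*(-4 - 7) + (-3 + 5) = (-18 - 27)*(-11) + 2 = -45*(-11) + 2 = 495 + 2 = 497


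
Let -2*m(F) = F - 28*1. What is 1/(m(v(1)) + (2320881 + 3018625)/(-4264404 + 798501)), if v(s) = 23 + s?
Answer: 3465903/1592300 ≈ 2.1767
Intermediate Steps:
m(F) = 14 - F/2 (m(F) = -(F - 28*1)/2 = -(F - 28)/2 = -(-28 + F)/2 = 14 - F/2)
1/(m(v(1)) + (2320881 + 3018625)/(-4264404 + 798501)) = 1/((14 - (23 + 1)/2) + (2320881 + 3018625)/(-4264404 + 798501)) = 1/((14 - ½*24) + 5339506/(-3465903)) = 1/((14 - 12) + 5339506*(-1/3465903)) = 1/(2 - 5339506/3465903) = 1/(1592300/3465903) = 3465903/1592300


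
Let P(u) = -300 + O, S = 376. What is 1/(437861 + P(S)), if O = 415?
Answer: 1/437976 ≈ 2.2832e-6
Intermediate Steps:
P(u) = 115 (P(u) = -300 + 415 = 115)
1/(437861 + P(S)) = 1/(437861 + 115) = 1/437976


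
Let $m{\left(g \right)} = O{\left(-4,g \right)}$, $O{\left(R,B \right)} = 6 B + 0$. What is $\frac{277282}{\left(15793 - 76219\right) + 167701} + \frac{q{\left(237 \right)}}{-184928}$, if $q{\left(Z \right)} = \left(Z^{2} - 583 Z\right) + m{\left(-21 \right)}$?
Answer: $\frac{3755467931}{1239884450} \approx 3.0289$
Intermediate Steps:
$O{\left(R,B \right)} = 6 B$
$m{\left(g \right)} = 6 g$
$q{\left(Z \right)} = -126 + Z^{2} - 583 Z$ ($q{\left(Z \right)} = \left(Z^{2} - 583 Z\right) + 6 \left(-21\right) = \left(Z^{2} - 583 Z\right) - 126 = -126 + Z^{2} - 583 Z$)
$\frac{277282}{\left(15793 - 76219\right) + 167701} + \frac{q{\left(237 \right)}}{-184928} = \frac{277282}{\left(15793 - 76219\right) + 167701} + \frac{-126 + 237^{2} - 138171}{-184928} = \frac{277282}{-60426 + 167701} + \left(-126 + 56169 - 138171\right) \left(- \frac{1}{184928}\right) = \frac{277282}{107275} - - \frac{5133}{11558} = 277282 \cdot \frac{1}{107275} + \frac{5133}{11558} = \frac{277282}{107275} + \frac{5133}{11558} = \frac{3755467931}{1239884450}$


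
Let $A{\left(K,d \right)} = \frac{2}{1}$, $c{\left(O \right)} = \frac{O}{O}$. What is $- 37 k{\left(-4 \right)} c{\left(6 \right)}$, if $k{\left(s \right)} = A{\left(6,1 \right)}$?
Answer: $-74$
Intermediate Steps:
$c{\left(O \right)} = 1$
$A{\left(K,d \right)} = 2$ ($A{\left(K,d \right)} = 2 \cdot 1 = 2$)
$k{\left(s \right)} = 2$
$- 37 k{\left(-4 \right)} c{\left(6 \right)} = \left(-37\right) 2 \cdot 1 = \left(-74\right) 1 = -74$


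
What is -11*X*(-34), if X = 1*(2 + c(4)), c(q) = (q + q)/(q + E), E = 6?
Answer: 5236/5 ≈ 1047.2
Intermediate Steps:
c(q) = 2*q/(6 + q) (c(q) = (q + q)/(q + 6) = (2*q)/(6 + q) = 2*q/(6 + q))
X = 14/5 (X = 1*(2 + 2*4/(6 + 4)) = 1*(2 + 2*4/10) = 1*(2 + 2*4*(⅒)) = 1*(2 + ⅘) = 1*(14/5) = 14/5 ≈ 2.8000)
-11*X*(-34) = -11*14/5*(-34) = -154/5*(-34) = 5236/5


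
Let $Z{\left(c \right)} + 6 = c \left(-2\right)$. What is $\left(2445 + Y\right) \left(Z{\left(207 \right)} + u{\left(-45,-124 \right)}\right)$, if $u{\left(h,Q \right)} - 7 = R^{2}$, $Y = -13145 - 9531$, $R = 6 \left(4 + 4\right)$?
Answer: $-38256821$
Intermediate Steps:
$Z{\left(c \right)} = -6 - 2 c$ ($Z{\left(c \right)} = -6 + c \left(-2\right) = -6 - 2 c$)
$R = 48$ ($R = 6 \cdot 8 = 48$)
$Y = -22676$
$u{\left(h,Q \right)} = 2311$ ($u{\left(h,Q \right)} = 7 + 48^{2} = 7 + 2304 = 2311$)
$\left(2445 + Y\right) \left(Z{\left(207 \right)} + u{\left(-45,-124 \right)}\right) = \left(2445 - 22676\right) \left(\left(-6 - 414\right) + 2311\right) = - 20231 \left(\left(-6 - 414\right) + 2311\right) = - 20231 \left(-420 + 2311\right) = \left(-20231\right) 1891 = -38256821$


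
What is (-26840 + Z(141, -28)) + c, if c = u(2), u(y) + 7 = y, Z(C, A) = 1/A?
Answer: -751661/28 ≈ -26845.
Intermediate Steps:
u(y) = -7 + y
c = -5 (c = -7 + 2 = -5)
(-26840 + Z(141, -28)) + c = (-26840 + 1/(-28)) - 5 = (-26840 - 1/28) - 5 = -751521/28 - 5 = -751661/28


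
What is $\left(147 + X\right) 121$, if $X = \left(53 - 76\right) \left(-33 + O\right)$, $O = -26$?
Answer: $181984$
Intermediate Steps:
$X = 1357$ ($X = \left(53 - 76\right) \left(-33 - 26\right) = \left(-23\right) \left(-59\right) = 1357$)
$\left(147 + X\right) 121 = \left(147 + 1357\right) 121 = 1504 \cdot 121 = 181984$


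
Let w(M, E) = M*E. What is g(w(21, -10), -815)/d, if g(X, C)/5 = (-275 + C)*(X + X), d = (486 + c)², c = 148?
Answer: 572250/100489 ≈ 5.6947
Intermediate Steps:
w(M, E) = E*M
d = 401956 (d = (486 + 148)² = 634² = 401956)
g(X, C) = 10*X*(-275 + C) (g(X, C) = 5*((-275 + C)*(X + X)) = 5*((-275 + C)*(2*X)) = 5*(2*X*(-275 + C)) = 10*X*(-275 + C))
g(w(21, -10), -815)/d = (10*(-10*21)*(-275 - 815))/401956 = (10*(-210)*(-1090))*(1/401956) = 2289000*(1/401956) = 572250/100489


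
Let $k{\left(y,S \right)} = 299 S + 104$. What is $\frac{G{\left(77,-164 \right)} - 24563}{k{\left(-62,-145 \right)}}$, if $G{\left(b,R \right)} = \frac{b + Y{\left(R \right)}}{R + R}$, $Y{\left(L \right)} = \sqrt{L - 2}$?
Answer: $\frac{8056741}{14186328} + \frac{i \sqrt{166}}{14186328} \approx 0.56792 + 9.0821 \cdot 10^{-7} i$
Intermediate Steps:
$k{\left(y,S \right)} = 104 + 299 S$
$Y{\left(L \right)} = \sqrt{-2 + L}$
$G{\left(b,R \right)} = \frac{b + \sqrt{-2 + R}}{2 R}$ ($G{\left(b,R \right)} = \frac{b + \sqrt{-2 + R}}{R + R} = \frac{b + \sqrt{-2 + R}}{2 R}$)
$\frac{G{\left(77,-164 \right)} - 24563}{k{\left(-62,-145 \right)}} = \frac{\frac{77 + \sqrt{-2 - 164}}{2 \left(-164\right)} - 24563}{104 + 299 \left(-145\right)} = \frac{\frac{1}{2} \left(- \frac{1}{164}\right) \left(77 + \sqrt{-166}\right) - 24563}{104 - 43355} = \frac{\frac{1}{2} \left(- \frac{1}{164}\right) \left(77 + i \sqrt{166}\right) - 24563}{-43251} = \left(\left(- \frac{77}{328} - \frac{i \sqrt{166}}{328}\right) - 24563\right) \left(- \frac{1}{43251}\right) = \left(- \frac{8056741}{328} - \frac{i \sqrt{166}}{328}\right) \left(- \frac{1}{43251}\right) = \frac{8056741}{14186328} + \frac{i \sqrt{166}}{14186328}$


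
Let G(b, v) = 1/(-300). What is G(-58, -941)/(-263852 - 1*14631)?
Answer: 1/83544900 ≈ 1.1970e-8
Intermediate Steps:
G(b, v) = -1/300
G(-58, -941)/(-263852 - 1*14631) = -1/(300*(-263852 - 1*14631)) = -1/(300*(-263852 - 14631)) = -1/300/(-278483) = -1/300*(-1/278483) = 1/83544900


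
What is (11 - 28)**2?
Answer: 289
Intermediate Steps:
(11 - 28)**2 = (-17)**2 = 289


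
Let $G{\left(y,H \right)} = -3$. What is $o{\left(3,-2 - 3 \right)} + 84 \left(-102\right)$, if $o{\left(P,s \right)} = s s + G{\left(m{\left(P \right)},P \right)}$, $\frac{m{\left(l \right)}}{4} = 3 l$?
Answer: $-8546$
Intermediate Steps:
$m{\left(l \right)} = 12 l$ ($m{\left(l \right)} = 4 \cdot 3 l = 12 l$)
$o{\left(P,s \right)} = -3 + s^{2}$ ($o{\left(P,s \right)} = s s - 3 = s^{2} - 3 = -3 + s^{2}$)
$o{\left(3,-2 - 3 \right)} + 84 \left(-102\right) = \left(-3 + \left(-2 - 3\right)^{2}\right) + 84 \left(-102\right) = \left(-3 + \left(-5\right)^{2}\right) - 8568 = \left(-3 + 25\right) - 8568 = 22 - 8568 = -8546$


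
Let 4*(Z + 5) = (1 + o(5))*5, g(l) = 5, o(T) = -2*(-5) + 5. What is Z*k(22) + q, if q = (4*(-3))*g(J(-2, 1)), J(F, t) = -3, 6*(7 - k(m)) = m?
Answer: -10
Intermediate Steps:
k(m) = 7 - m/6
o(T) = 15 (o(T) = 10 + 5 = 15)
q = -60 (q = (4*(-3))*5 = -12*5 = -60)
Z = 15 (Z = -5 + ((1 + 15)*5)/4 = -5 + (16*5)/4 = -5 + (1/4)*80 = -5 + 20 = 15)
Z*k(22) + q = 15*(7 - 1/6*22) - 60 = 15*(7 - 11/3) - 60 = 15*(10/3) - 60 = 50 - 60 = -10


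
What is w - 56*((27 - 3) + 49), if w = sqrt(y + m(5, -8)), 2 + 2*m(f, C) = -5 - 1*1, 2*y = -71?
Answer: -4088 + I*sqrt(158)/2 ≈ -4088.0 + 6.2849*I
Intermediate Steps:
y = -71/2 (y = (1/2)*(-71) = -71/2 ≈ -35.500)
m(f, C) = -4 (m(f, C) = -1 + (-5 - 1*1)/2 = -1 + (-5 - 1)/2 = -1 + (1/2)*(-6) = -1 - 3 = -4)
w = I*sqrt(158)/2 (w = sqrt(-71/2 - 4) = sqrt(-79/2) = I*sqrt(158)/2 ≈ 6.2849*I)
w - 56*((27 - 3) + 49) = I*sqrt(158)/2 - 56*((27 - 3) + 49) = I*sqrt(158)/2 - 56*(24 + 49) = I*sqrt(158)/2 - 56*73 = I*sqrt(158)/2 - 4088 = -4088 + I*sqrt(158)/2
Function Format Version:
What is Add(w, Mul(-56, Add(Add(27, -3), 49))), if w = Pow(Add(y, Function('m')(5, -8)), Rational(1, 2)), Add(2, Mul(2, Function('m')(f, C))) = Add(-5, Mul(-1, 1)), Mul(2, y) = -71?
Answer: Add(-4088, Mul(Rational(1, 2), I, Pow(158, Rational(1, 2)))) ≈ Add(-4088.0, Mul(6.2849, I))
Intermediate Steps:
y = Rational(-71, 2) (y = Mul(Rational(1, 2), -71) = Rational(-71, 2) ≈ -35.500)
Function('m')(f, C) = -4 (Function('m')(f, C) = Add(-1, Mul(Rational(1, 2), Add(-5, Mul(-1, 1)))) = Add(-1, Mul(Rational(1, 2), Add(-5, -1))) = Add(-1, Mul(Rational(1, 2), -6)) = Add(-1, -3) = -4)
w = Mul(Rational(1, 2), I, Pow(158, Rational(1, 2))) (w = Pow(Add(Rational(-71, 2), -4), Rational(1, 2)) = Pow(Rational(-79, 2), Rational(1, 2)) = Mul(Rational(1, 2), I, Pow(158, Rational(1, 2))) ≈ Mul(6.2849, I))
Add(w, Mul(-56, Add(Add(27, -3), 49))) = Add(Mul(Rational(1, 2), I, Pow(158, Rational(1, 2))), Mul(-56, Add(Add(27, -3), 49))) = Add(Mul(Rational(1, 2), I, Pow(158, Rational(1, 2))), Mul(-56, Add(24, 49))) = Add(Mul(Rational(1, 2), I, Pow(158, Rational(1, 2))), Mul(-56, 73)) = Add(Mul(Rational(1, 2), I, Pow(158, Rational(1, 2))), -4088) = Add(-4088, Mul(Rational(1, 2), I, Pow(158, Rational(1, 2))))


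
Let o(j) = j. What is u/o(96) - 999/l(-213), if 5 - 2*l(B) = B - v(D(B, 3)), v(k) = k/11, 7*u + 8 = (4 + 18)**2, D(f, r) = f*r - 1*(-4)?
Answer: -497501/42312 ≈ -11.758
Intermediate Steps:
D(f, r) = 4 + f*r (D(f, r) = f*r + 4 = 4 + f*r)
u = 68 (u = -8/7 + (4 + 18)**2/7 = -8/7 + (1/7)*22**2 = -8/7 + (1/7)*484 = -8/7 + 484/7 = 68)
v(k) = k/11 (v(k) = k*(1/11) = k/11)
l(B) = 59/22 - 4*B/11 (l(B) = 5/2 - (B - (4 + B*3)/11)/2 = 5/2 - (B - (4 + 3*B)/11)/2 = 5/2 - (B - (4/11 + 3*B/11))/2 = 5/2 - (B + (-4/11 - 3*B/11))/2 = 5/2 - (-4/11 + 8*B/11)/2 = 5/2 + (2/11 - 4*B/11) = 59/22 - 4*B/11)
u/o(96) - 999/l(-213) = 68/96 - 999/(59/22 - 4/11*(-213)) = 68*(1/96) - 999/(59/22 + 852/11) = 17/24 - 999/1763/22 = 17/24 - 999*22/1763 = 17/24 - 21978/1763 = -497501/42312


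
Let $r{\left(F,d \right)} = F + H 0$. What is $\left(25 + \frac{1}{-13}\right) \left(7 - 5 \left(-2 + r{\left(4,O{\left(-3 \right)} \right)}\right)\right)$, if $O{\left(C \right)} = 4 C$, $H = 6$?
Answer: $- \frac{972}{13} \approx -74.769$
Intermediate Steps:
$r{\left(F,d \right)} = F$ ($r{\left(F,d \right)} = F + 6 \cdot 0 = F + 0 = F$)
$\left(25 + \frac{1}{-13}\right) \left(7 - 5 \left(-2 + r{\left(4,O{\left(-3 \right)} \right)}\right)\right) = \left(25 + \frac{1}{-13}\right) \left(7 - 5 \left(-2 + 4\right)\right) = \left(25 - \frac{1}{13}\right) \left(7 - 10\right) = \frac{324 \left(7 - 10\right)}{13} = \frac{324}{13} \left(-3\right) = - \frac{972}{13}$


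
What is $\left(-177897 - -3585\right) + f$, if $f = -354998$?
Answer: $-529310$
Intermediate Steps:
$\left(-177897 - -3585\right) + f = \left(-177897 - -3585\right) - 354998 = \left(-177897 + \left(-38925 + 42510\right)\right) - 354998 = \left(-177897 + 3585\right) - 354998 = -174312 - 354998 = -529310$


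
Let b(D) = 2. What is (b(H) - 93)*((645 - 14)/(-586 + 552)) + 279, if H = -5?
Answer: 66907/34 ≈ 1967.9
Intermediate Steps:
(b(H) - 93)*((645 - 14)/(-586 + 552)) + 279 = (2 - 93)*((645 - 14)/(-586 + 552)) + 279 = -57421/(-34) + 279 = -57421*(-1)/34 + 279 = -91*(-631/34) + 279 = 57421/34 + 279 = 66907/34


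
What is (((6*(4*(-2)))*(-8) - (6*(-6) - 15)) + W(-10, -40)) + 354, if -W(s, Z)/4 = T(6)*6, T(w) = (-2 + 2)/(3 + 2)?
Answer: 789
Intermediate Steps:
T(w) = 0 (T(w) = 0/5 = 0*(1/5) = 0)
W(s, Z) = 0 (W(s, Z) = -0*6 = -4*0 = 0)
(((6*(4*(-2)))*(-8) - (6*(-6) - 15)) + W(-10, -40)) + 354 = (((6*(4*(-2)))*(-8) - (6*(-6) - 15)) + 0) + 354 = (((6*(-8))*(-8) - (-36 - 15)) + 0) + 354 = ((-48*(-8) - 1*(-51)) + 0) + 354 = ((384 + 51) + 0) + 354 = (435 + 0) + 354 = 435 + 354 = 789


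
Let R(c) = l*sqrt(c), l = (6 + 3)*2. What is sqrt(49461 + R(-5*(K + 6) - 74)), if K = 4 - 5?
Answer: sqrt(49461 + 54*I*sqrt(11)) ≈ 222.4 + 0.4026*I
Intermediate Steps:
K = -1
l = 18 (l = 9*2 = 18)
R(c) = 18*sqrt(c)
sqrt(49461 + R(-5*(K + 6) - 74)) = sqrt(49461 + 18*sqrt(-5*(-1 + 6) - 74)) = sqrt(49461 + 18*sqrt(-5*5 - 74)) = sqrt(49461 + 18*sqrt(-25 - 74)) = sqrt(49461 + 18*sqrt(-99)) = sqrt(49461 + 18*(3*I*sqrt(11))) = sqrt(49461 + 54*I*sqrt(11))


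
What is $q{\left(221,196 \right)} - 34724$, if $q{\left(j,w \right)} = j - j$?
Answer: $-34724$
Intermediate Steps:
$q{\left(j,w \right)} = 0$
$q{\left(221,196 \right)} - 34724 = 0 - 34724 = -34724$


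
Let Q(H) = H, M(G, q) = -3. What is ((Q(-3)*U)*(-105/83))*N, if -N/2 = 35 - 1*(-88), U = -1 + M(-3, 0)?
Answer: 309960/83 ≈ 3734.5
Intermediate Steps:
U = -4 (U = -1 - 3 = -4)
N = -246 (N = -2*(35 - 1*(-88)) = -2*(35 + 88) = -2*123 = -246)
((Q(-3)*U)*(-105/83))*N = ((-3*(-4))*(-105/83))*(-246) = (12*(-105*1/83))*(-246) = (12*(-105/83))*(-246) = -1260/83*(-246) = 309960/83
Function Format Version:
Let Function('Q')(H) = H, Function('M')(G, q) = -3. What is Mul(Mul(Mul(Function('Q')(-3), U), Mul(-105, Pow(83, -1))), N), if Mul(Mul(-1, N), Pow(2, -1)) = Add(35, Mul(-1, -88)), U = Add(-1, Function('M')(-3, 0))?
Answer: Rational(309960, 83) ≈ 3734.5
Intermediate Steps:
U = -4 (U = Add(-1, -3) = -4)
N = -246 (N = Mul(-2, Add(35, Mul(-1, -88))) = Mul(-2, Add(35, 88)) = Mul(-2, 123) = -246)
Mul(Mul(Mul(Function('Q')(-3), U), Mul(-105, Pow(83, -1))), N) = Mul(Mul(Mul(-3, -4), Mul(-105, Pow(83, -1))), -246) = Mul(Mul(12, Mul(-105, Rational(1, 83))), -246) = Mul(Mul(12, Rational(-105, 83)), -246) = Mul(Rational(-1260, 83), -246) = Rational(309960, 83)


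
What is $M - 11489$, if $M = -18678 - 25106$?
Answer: $-55273$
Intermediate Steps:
$M = -43784$
$M - 11489 = -43784 - 11489 = -55273$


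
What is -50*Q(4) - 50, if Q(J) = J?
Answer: -250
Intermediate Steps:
-50*Q(4) - 50 = -50*4 - 50 = -200 - 50 = -250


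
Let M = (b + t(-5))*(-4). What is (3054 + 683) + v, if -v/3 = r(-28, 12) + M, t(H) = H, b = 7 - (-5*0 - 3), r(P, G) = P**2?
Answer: 1445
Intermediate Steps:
b = 10 (b = 7 - (0 - 3) = 7 - 1*(-3) = 7 + 3 = 10)
M = -20 (M = (10 - 5)*(-4) = 5*(-4) = -20)
v = -2292 (v = -3*((-28)**2 - 20) = -3*(784 - 20) = -3*764 = -2292)
(3054 + 683) + v = (3054 + 683) - 2292 = 3737 - 2292 = 1445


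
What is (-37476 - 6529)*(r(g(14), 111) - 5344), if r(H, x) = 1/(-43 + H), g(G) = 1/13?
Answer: 131221369825/558 ≈ 2.3516e+8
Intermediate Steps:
g(G) = 1/13
(-37476 - 6529)*(r(g(14), 111) - 5344) = (-37476 - 6529)*(1/(-43 + 1/13) - 5344) = -44005*(1/(-558/13) - 5344) = -44005*(-13/558 - 5344) = -44005*(-2981965/558) = 131221369825/558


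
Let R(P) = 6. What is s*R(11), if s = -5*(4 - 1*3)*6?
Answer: -180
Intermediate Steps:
s = -30 (s = -5*(4 - 3)*6 = -5*1*6 = -5*6 = -30)
s*R(11) = -30*6 = -180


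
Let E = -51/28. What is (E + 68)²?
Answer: 3433609/784 ≈ 4379.6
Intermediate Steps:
E = -51/28 (E = -51*1/28 = -51/28 ≈ -1.8214)
(E + 68)² = (-51/28 + 68)² = (1853/28)² = 3433609/784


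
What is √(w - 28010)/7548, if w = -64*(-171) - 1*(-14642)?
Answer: I*√606/3774 ≈ 0.0065228*I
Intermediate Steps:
w = 25586 (w = 10944 + 14642 = 25586)
√(w - 28010)/7548 = √(25586 - 28010)/7548 = √(-2424)*(1/7548) = (2*I*√606)*(1/7548) = I*√606/3774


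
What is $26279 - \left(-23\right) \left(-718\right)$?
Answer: $9765$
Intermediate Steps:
$26279 - \left(-23\right) \left(-718\right) = 26279 - 16514 = 9765$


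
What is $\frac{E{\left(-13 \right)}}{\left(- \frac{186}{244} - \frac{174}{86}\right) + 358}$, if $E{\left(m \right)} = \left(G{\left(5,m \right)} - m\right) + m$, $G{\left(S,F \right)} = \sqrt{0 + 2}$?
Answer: $\frac{5246 \sqrt{2}}{1863455} \approx 0.0039813$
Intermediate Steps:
$G{\left(S,F \right)} = \sqrt{2}$
$E{\left(m \right)} = \sqrt{2}$ ($E{\left(m \right)} = \left(\sqrt{2} - m\right) + m = \sqrt{2}$)
$\frac{E{\left(-13 \right)}}{\left(- \frac{186}{244} - \frac{174}{86}\right) + 358} = \frac{\sqrt{2}}{\left(- \frac{186}{244} - \frac{174}{86}\right) + 358} = \frac{\sqrt{2}}{\left(\left(-186\right) \frac{1}{244} - \frac{87}{43}\right) + 358} = \frac{\sqrt{2}}{\left(- \frac{93}{122} - \frac{87}{43}\right) + 358} = \frac{\sqrt{2}}{- \frac{14613}{5246} + 358} = \frac{\sqrt{2}}{\frac{1863455}{5246}} = \frac{5246 \sqrt{2}}{1863455}$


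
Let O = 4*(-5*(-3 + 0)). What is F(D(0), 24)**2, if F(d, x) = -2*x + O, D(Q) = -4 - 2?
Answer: 144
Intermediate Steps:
D(Q) = -6
O = 60 (O = 4*(-5*(-3)) = 4*15 = 60)
F(d, x) = 60 - 2*x (F(d, x) = -2*x + 60 = 60 - 2*x)
F(D(0), 24)**2 = (60 - 2*24)**2 = (60 - 48)**2 = 12**2 = 144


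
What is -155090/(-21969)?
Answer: 155090/21969 ≈ 7.0595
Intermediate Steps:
-155090/(-21969) = -155090*(-1)/21969 = -5*(-31018/21969) = 155090/21969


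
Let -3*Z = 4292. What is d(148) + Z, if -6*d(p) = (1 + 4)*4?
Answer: -1434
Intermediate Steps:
d(p) = -10/3 (d(p) = -(1 + 4)*4/6 = -5*4/6 = -⅙*20 = -10/3)
Z = -4292/3 (Z = -⅓*4292 = -4292/3 ≈ -1430.7)
d(148) + Z = -10/3 - 4292/3 = -1434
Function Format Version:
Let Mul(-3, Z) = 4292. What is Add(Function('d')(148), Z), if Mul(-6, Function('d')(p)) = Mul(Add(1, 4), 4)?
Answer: -1434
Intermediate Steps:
Function('d')(p) = Rational(-10, 3) (Function('d')(p) = Mul(Rational(-1, 6), Mul(Add(1, 4), 4)) = Mul(Rational(-1, 6), Mul(5, 4)) = Mul(Rational(-1, 6), 20) = Rational(-10, 3))
Z = Rational(-4292, 3) (Z = Mul(Rational(-1, 3), 4292) = Rational(-4292, 3) ≈ -1430.7)
Add(Function('d')(148), Z) = Add(Rational(-10, 3), Rational(-4292, 3)) = -1434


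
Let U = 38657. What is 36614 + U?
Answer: 75271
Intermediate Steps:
36614 + U = 36614 + 38657 = 75271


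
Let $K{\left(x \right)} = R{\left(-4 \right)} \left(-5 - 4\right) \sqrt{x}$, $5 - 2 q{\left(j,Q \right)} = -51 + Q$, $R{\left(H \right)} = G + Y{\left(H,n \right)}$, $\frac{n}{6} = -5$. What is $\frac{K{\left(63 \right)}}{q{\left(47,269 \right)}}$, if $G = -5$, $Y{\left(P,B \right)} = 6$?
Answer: $\frac{18 \sqrt{7}}{71} \approx 0.67075$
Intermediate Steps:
$n = -30$ ($n = 6 \left(-5\right) = -30$)
$R{\left(H \right)} = 1$ ($R{\left(H \right)} = -5 + 6 = 1$)
$q{\left(j,Q \right)} = 28 - \frac{Q}{2}$ ($q{\left(j,Q \right)} = \frac{5}{2} - \frac{-51 + Q}{2} = \frac{5}{2} - \left(- \frac{51}{2} + \frac{Q}{2}\right) = 28 - \frac{Q}{2}$)
$K{\left(x \right)} = - 9 \sqrt{x}$ ($K{\left(x \right)} = 1 \left(-5 - 4\right) \sqrt{x} = 1 \left(-9\right) \sqrt{x} = - 9 \sqrt{x}$)
$\frac{K{\left(63 \right)}}{q{\left(47,269 \right)}} = \frac{\left(-9\right) \sqrt{63}}{28 - \frac{269}{2}} = \frac{\left(-9\right) 3 \sqrt{7}}{28 - \frac{269}{2}} = \frac{\left(-27\right) \sqrt{7}}{- \frac{213}{2}} = - 27 \sqrt{7} \left(- \frac{2}{213}\right) = \frac{18 \sqrt{7}}{71}$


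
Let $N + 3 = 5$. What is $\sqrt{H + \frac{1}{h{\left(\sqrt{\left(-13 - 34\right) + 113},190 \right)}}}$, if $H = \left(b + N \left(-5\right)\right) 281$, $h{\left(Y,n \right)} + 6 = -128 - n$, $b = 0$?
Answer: $\frac{i \sqrt{910441}}{18} \approx 53.009 i$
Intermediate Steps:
$N = 2$ ($N = -3 + 5 = 2$)
$h{\left(Y,n \right)} = -134 - n$ ($h{\left(Y,n \right)} = -6 - \left(128 + n\right) = -134 - n$)
$H = -2810$ ($H = \left(0 + 2 \left(-5\right)\right) 281 = \left(0 - 10\right) 281 = \left(-10\right) 281 = -2810$)
$\sqrt{H + \frac{1}{h{\left(\sqrt{\left(-13 - 34\right) + 113},190 \right)}}} = \sqrt{-2810 + \frac{1}{-134 - 190}} = \sqrt{-2810 + \frac{1}{-324}} = \sqrt{-2810 - \frac{1}{324}} = \sqrt{- \frac{910441}{324}} = \frac{i \sqrt{910441}}{18}$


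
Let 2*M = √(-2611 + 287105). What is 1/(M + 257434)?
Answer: 514868/132544386465 - 7*√5806/132544386465 ≈ 3.8805e-6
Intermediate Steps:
M = 7*√5806/2 (M = √(-2611 + 287105)/2 = √284494/2 = (7*√5806)/2 = 7*√5806/2 ≈ 266.69)
1/(M + 257434) = 1/(7*√5806/2 + 257434) = 1/(257434 + 7*√5806/2)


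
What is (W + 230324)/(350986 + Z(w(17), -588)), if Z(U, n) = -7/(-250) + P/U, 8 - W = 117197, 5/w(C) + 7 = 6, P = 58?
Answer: 28283750/87743607 ≈ 0.32235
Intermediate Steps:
w(C) = -5 (w(C) = 5/(-7 + 6) = 5/(-1) = 5*(-1) = -5)
W = -117189 (W = 8 - 1*117197 = 8 - 117197 = -117189)
Z(U, n) = 7/250 + 58/U (Z(U, n) = -7/(-250) + 58/U = -7*(-1/250) + 58/U = 7/250 + 58/U)
(W + 230324)/(350986 + Z(w(17), -588)) = (-117189 + 230324)/(350986 + (7/250 + 58/(-5))) = 113135/(350986 + (7/250 + 58*(-⅕))) = 113135/(350986 + (7/250 - 58/5)) = 113135/(350986 - 2893/250) = 113135/(87743607/250) = 113135*(250/87743607) = 28283750/87743607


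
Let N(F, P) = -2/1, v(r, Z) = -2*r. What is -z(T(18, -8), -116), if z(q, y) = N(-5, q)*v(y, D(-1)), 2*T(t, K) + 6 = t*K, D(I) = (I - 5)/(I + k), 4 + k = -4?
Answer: 464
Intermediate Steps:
k = -8 (k = -4 - 4 = -8)
D(I) = (-5 + I)/(-8 + I) (D(I) = (I - 5)/(I - 8) = (-5 + I)/(-8 + I))
T(t, K) = -3 + K*t/2 (T(t, K) = -3 + (t*K)/2 = -3 + (K*t)/2 = -3 + K*t/2)
N(F, P) = -2 (N(F, P) = -2*1 = -2)
z(q, y) = 4*y (z(q, y) = -(-4)*y = 4*y)
-z(T(18, -8), -116) = -4*(-116) = -1*(-464) = 464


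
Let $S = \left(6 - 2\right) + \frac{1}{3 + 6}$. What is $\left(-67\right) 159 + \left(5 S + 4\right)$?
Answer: $- \frac{95656}{9} \approx -10628.0$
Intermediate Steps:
$S = \frac{37}{9}$ ($S = 4 + \frac{1}{9} = \frac{37}{9} \approx 4.1111$)
$\left(-67\right) 159 + \left(5 S + 4\right) = \left(-67\right) 159 + \left(5 \cdot \frac{37}{9} + 4\right) = -10653 + \left(\frac{185}{9} + 4\right) = -10653 + \frac{221}{9} = - \frac{95656}{9}$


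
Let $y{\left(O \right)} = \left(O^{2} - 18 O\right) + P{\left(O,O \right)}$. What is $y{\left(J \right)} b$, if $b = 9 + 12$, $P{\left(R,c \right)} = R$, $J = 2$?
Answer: $-630$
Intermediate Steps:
$b = 21$
$y{\left(O \right)} = O^{2} - 17 O$ ($y{\left(O \right)} = \left(O^{2} - 18 O\right) + O = O^{2} - 17 O$)
$y{\left(J \right)} b = 2 \left(-17 + 2\right) 21 = 2 \left(-15\right) 21 = \left(-30\right) 21 = -630$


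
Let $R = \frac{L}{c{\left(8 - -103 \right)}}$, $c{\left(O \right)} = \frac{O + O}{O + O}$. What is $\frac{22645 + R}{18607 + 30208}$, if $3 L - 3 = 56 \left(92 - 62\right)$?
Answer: $\frac{23206}{48815} \approx 0.47539$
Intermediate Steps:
$L = 561$ ($L = 1 + \frac{56 \left(92 - 62\right)}{3} = 1 + \frac{56 \cdot 30}{3} = 1 + \frac{1}{3} \cdot 1680 = 1 + 560 = 561$)
$c{\left(O \right)} = 1$ ($c{\left(O \right)} = \frac{2 O}{2 O} = 2 O \frac{1}{2 O} = 1$)
$R = 561$ ($R = \frac{561}{1} = 561 \cdot 1 = 561$)
$\frac{22645 + R}{18607 + 30208} = \frac{22645 + 561}{18607 + 30208} = \frac{23206}{48815}$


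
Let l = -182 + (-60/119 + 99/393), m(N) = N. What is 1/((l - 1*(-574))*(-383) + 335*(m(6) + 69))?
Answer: -15589/1947290140 ≈ -8.0055e-6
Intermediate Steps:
l = -2841131/15589 (l = -182 + (-60*1/119 + 99*(1/393)) = -182 + (-60/119 + 33/131) = -182 - 3933/15589 = -2841131/15589 ≈ -182.25)
1/((l - 1*(-574))*(-383) + 335*(m(6) + 69)) = 1/((-2841131/15589 - 1*(-574))*(-383) + 335*(6 + 69)) = 1/((-2841131/15589 + 574)*(-383) + 335*75) = 1/((6106955/15589)*(-383) + 25125) = 1/(-2338963765/15589 + 25125) = 1/(-1947290140/15589) = -15589/1947290140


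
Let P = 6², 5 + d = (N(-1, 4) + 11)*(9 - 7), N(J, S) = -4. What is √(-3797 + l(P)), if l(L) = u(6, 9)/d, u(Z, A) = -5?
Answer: I*√34178/3 ≈ 61.624*I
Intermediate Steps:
d = 9 (d = -5 + (-4 + 11)*(9 - 7) = -5 + 7*2 = -5 + 14 = 9)
P = 36
l(L) = -5/9
√(-3797 + l(P)) = √(-3797 - 5/9) = √(-34178/9) = I*√34178/3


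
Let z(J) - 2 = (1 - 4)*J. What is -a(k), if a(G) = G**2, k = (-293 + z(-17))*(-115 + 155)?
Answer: -92160000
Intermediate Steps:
z(J) = 2 - 3*J (z(J) = 2 + (1 - 4)*J = 2 - 3*J)
k = -9600 (k = (-293 + (2 - 3*(-17)))*(-115 + 155) = (-293 + (2 + 51))*40 = (-293 + 53)*40 = -240*40 = -9600)
-a(k) = -1*(-9600)**2 = -1*92160000 = -92160000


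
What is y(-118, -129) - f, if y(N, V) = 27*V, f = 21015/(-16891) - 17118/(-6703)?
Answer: -394494835752/113220373 ≈ -3484.3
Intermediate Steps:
f = 148276593/113220373 (f = 21015*(-1/16891) - 17118*(-1/6703) = -21015/16891 + 17118/6703 = 148276593/113220373 ≈ 1.3096)
y(-118, -129) - f = 27*(-129) - 1*148276593/113220373 = -3483 - 148276593/113220373 = -394494835752/113220373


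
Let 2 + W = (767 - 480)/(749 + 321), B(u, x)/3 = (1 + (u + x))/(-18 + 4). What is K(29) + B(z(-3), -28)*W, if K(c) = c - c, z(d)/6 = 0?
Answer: -150093/14980 ≈ -10.020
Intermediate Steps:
z(d) = 0 (z(d) = 6*0 = 0)
K(c) = 0
B(u, x) = -3/14 - 3*u/14 - 3*x/14 (B(u, x) = 3*((1 + (u + x))/(-18 + 4)) = 3*((1 + u + x)/(-14)) = 3*((1 + u + x)*(-1/14)) = 3*(-1/14 - u/14 - x/14) = -3/14 - 3*u/14 - 3*x/14)
W = -1853/1070 (W = -2 + (767 - 480)/(749 + 321) = -2 + 287/1070 = -1853/1070 ≈ -1.7318)
K(29) + B(z(-3), -28)*W = 0 + (-3/14 - 3/14*0 - 3/14*(-28))*(-1853/1070) = 0 + (-3/14 + 0 + 6)*(-1853/1070) = 0 + (81/14)*(-1853/1070) = 0 - 150093/14980 = -150093/14980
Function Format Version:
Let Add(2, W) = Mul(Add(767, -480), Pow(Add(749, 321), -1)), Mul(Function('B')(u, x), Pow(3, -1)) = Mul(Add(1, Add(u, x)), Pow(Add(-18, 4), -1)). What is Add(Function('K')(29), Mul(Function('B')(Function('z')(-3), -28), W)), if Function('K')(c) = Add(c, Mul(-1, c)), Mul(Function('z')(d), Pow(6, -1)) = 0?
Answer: Rational(-150093, 14980) ≈ -10.020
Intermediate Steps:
Function('z')(d) = 0 (Function('z')(d) = Mul(6, 0) = 0)
Function('K')(c) = 0
Function('B')(u, x) = Add(Rational(-3, 14), Mul(Rational(-3, 14), u), Mul(Rational(-3, 14), x)) (Function('B')(u, x) = Mul(3, Mul(Add(1, Add(u, x)), Pow(Add(-18, 4), -1))) = Mul(3, Mul(Add(1, u, x), Pow(-14, -1))) = Mul(3, Mul(Add(1, u, x), Rational(-1, 14))) = Mul(3, Add(Rational(-1, 14), Mul(Rational(-1, 14), u), Mul(Rational(-1, 14), x))) = Add(Rational(-3, 14), Mul(Rational(-3, 14), u), Mul(Rational(-3, 14), x)))
W = Rational(-1853, 1070) (W = Add(-2, Mul(Add(767, -480), Pow(Add(749, 321), -1))) = Add(-2, Mul(287, Pow(1070, -1))) = Add(-2, Mul(287, Rational(1, 1070))) = Add(-2, Rational(287, 1070)) = Rational(-1853, 1070) ≈ -1.7318)
Add(Function('K')(29), Mul(Function('B')(Function('z')(-3), -28), W)) = Add(0, Mul(Add(Rational(-3, 14), Mul(Rational(-3, 14), 0), Mul(Rational(-3, 14), -28)), Rational(-1853, 1070))) = Add(0, Mul(Add(Rational(-3, 14), 0, 6), Rational(-1853, 1070))) = Add(0, Mul(Rational(81, 14), Rational(-1853, 1070))) = Add(0, Rational(-150093, 14980)) = Rational(-150093, 14980)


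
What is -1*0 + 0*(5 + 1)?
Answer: 0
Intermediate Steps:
-1*0 + 0*(5 + 1) = 0 + 0*6 = 0 + 0 = 0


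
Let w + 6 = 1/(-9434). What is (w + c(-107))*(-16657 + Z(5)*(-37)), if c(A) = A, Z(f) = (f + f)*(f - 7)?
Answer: 16968206431/9434 ≈ 1.7986e+6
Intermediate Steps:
Z(f) = 2*f*(-7 + f) (Z(f) = (2*f)*(-7 + f) = 2*f*(-7 + f))
w = -56605/9434 (w = -6 + 1/(-9434) = -6 - 1/9434 = -56605/9434 ≈ -6.0001)
(w + c(-107))*(-16657 + Z(5)*(-37)) = (-56605/9434 - 107)*(-16657 + (2*5*(-7 + 5))*(-37)) = -1066043*(-16657 + (2*5*(-2))*(-37))/9434 = -1066043*(-16657 - 20*(-37))/9434 = -1066043*(-16657 + 740)/9434 = -1066043/9434*(-15917) = 16968206431/9434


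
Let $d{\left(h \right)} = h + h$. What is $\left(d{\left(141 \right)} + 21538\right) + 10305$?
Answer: $32125$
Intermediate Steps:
$d{\left(h \right)} = 2 h$
$\left(d{\left(141 \right)} + 21538\right) + 10305 = \left(2 \cdot 141 + 21538\right) + 10305 = \left(282 + 21538\right) + 10305 = 21820 + 10305 = 32125$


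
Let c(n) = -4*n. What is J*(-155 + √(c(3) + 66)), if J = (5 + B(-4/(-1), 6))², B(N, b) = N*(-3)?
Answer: -7595 + 147*√6 ≈ -7234.9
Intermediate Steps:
B(N, b) = -3*N
J = 49 (J = (5 - (-12)/(-1))² = (5 - (-12)*(-1))² = (5 - 3*4)² = (5 - 12)² = (-7)² = 49)
J*(-155 + √(c(3) + 66)) = 49*(-155 + √(-4*3 + 66)) = 49*(-155 + √(-12 + 66)) = 49*(-155 + √54) = 49*(-155 + 3*√6) = -7595 + 147*√6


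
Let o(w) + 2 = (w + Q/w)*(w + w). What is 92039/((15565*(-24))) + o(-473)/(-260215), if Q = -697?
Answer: -38116169821/19441183080 ≈ -1.9606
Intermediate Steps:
o(w) = -2 + 2*w*(w - 697/w) (o(w) = -2 + (w - 697/w)*(w + w) = -2 + (w - 697/w)*(2*w) = -2 + 2*w*(w - 697/w))
92039/((15565*(-24))) + o(-473)/(-260215) = 92039/((15565*(-24))) + (-1396 + 2*(-473)²)/(-260215) = 92039/(-373560) + (-1396 + 2*223729)*(-1/260215) = 92039*(-1/373560) + (-1396 + 447458)*(-1/260215) = -92039/373560 + 446062*(-1/260215) = -92039/373560 - 446062/260215 = -38116169821/19441183080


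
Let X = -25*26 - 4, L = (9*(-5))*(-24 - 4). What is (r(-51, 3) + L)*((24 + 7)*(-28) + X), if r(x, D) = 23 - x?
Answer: -2030348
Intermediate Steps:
L = 1260 (L = -45*(-28) = 1260)
X = -654 (X = -650 - 4 = -654)
(r(-51, 3) + L)*((24 + 7)*(-28) + X) = ((23 - 1*(-51)) + 1260)*((24 + 7)*(-28) - 654) = ((23 + 51) + 1260)*(31*(-28) - 654) = (74 + 1260)*(-868 - 654) = 1334*(-1522) = -2030348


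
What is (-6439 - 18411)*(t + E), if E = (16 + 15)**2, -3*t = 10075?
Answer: 178721200/3 ≈ 5.9574e+7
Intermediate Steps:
t = -10075/3 (t = -1/3*10075 = -10075/3 ≈ -3358.3)
E = 961 (E = 31**2 = 961)
(-6439 - 18411)*(t + E) = (-6439 - 18411)*(-10075/3 + 961) = -24850*(-7192/3) = 178721200/3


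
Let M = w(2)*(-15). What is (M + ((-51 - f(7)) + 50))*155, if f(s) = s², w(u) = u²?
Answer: -17050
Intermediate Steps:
M = -60 (M = 2²*(-15) = 4*(-15) = -60)
(M + ((-51 - f(7)) + 50))*155 = (-60 + ((-51 - 1*7²) + 50))*155 = (-60 + ((-51 - 1*49) + 50))*155 = (-60 + ((-51 - 49) + 50))*155 = (-60 + (-100 + 50))*155 = (-60 - 50)*155 = -110*155 = -17050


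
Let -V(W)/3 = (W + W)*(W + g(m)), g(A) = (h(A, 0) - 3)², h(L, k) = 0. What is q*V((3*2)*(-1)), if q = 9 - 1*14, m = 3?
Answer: -540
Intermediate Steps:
g(A) = 9 (g(A) = (0 - 3)² = (-3)² = 9)
V(W) = -6*W*(9 + W) (V(W) = -3*(W + W)*(W + 9) = -3*2*W*(9 + W) = -6*W*(9 + W))
q = -5 (q = 9 - 14 = -5)
q*V((3*2)*(-1)) = -(-30)*(3*2)*(-1)*(9 + (3*2)*(-1)) = -(-30)*6*(-1)*(9 + 6*(-1)) = -(-30)*(-6)*(9 - 6) = -(-30)*(-6)*3 = -5*108 = -540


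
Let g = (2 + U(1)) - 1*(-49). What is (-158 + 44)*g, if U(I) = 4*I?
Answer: -6270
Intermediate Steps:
g = 55 (g = (2 + 4*1) - 1*(-49) = (2 + 4) + 49 = 6 + 49 = 55)
(-158 + 44)*g = (-158 + 44)*55 = -114*55 = -6270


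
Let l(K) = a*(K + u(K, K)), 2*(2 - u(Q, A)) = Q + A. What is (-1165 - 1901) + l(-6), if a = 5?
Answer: -3056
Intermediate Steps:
u(Q, A) = 2 - A/2 - Q/2 (u(Q, A) = 2 - (Q + A)/2 = 2 - (A + Q)/2 = 2 + (-A/2 - Q/2) = 2 - A/2 - Q/2)
l(K) = 10 (l(K) = 5*(K + (2 - K/2 - K/2)) = 5*(K + (2 - K)) = 5*2 = 10)
(-1165 - 1901) + l(-6) = (-1165 - 1901) + 10 = -3066 + 10 = -3056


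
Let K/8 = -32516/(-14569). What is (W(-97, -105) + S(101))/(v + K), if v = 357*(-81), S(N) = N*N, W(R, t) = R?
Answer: -147205176/421031645 ≈ -0.34963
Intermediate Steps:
S(N) = N²
K = 260128/14569 (K = 8*(-32516/(-14569)) = 8*(-32516*(-1/14569)) = 8*(32516/14569) = 260128/14569 ≈ 17.855)
v = -28917
(W(-97, -105) + S(101))/(v + K) = (-97 + 101²)/(-28917 + 260128/14569) = (-97 + 10201)/(-421031645/14569) = 10104*(-14569/421031645) = -147205176/421031645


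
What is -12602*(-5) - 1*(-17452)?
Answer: 80462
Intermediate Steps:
-12602*(-5) - 1*(-17452) = 63010 + 17452 = 80462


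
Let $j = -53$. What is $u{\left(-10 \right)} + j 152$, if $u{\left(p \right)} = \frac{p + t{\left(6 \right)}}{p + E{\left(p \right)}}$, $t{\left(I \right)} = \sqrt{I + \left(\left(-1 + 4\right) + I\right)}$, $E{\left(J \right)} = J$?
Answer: $- \frac{16111}{2} - \frac{\sqrt{15}}{20} \approx -8055.7$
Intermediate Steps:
$t{\left(I \right)} = \sqrt{3 + 2 I}$ ($t{\left(I \right)} = \sqrt{I + \left(3 + I\right)} = \sqrt{3 + 2 I}$)
$u{\left(p \right)} = \frac{p + \sqrt{15}}{2 p}$ ($u{\left(p \right)} = \frac{p + \sqrt{3 + 2 \cdot 6}}{p + p} = \frac{p + \sqrt{3 + 12}}{2 p} = \left(p + \sqrt{15}\right) \frac{1}{2 p} = \frac{p + \sqrt{15}}{2 p}$)
$u{\left(-10 \right)} + j 152 = \frac{-10 + \sqrt{15}}{2 \left(-10\right)} - 8056 = \frac{1}{2} \left(- \frac{1}{10}\right) \left(-10 + \sqrt{15}\right) - 8056 = \left(\frac{1}{2} - \frac{\sqrt{15}}{20}\right) - 8056 = - \frac{16111}{2} - \frac{\sqrt{15}}{20}$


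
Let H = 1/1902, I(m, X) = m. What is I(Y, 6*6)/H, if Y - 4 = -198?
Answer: -368988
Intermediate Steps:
Y = -194 (Y = 4 - 198 = -194)
H = 1/1902 ≈ 0.00052576
I(Y, 6*6)/H = -194/1/1902 = -194*1902 = -368988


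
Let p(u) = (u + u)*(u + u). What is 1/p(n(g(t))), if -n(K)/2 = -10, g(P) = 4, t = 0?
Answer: 1/1600 ≈ 0.00062500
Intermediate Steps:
n(K) = 20 (n(K) = -2*(-10) = 20)
p(u) = 4*u**2 (p(u) = (2*u)*(2*u) = 4*u**2)
1/p(n(g(t))) = 1/(4*20**2) = 1/(4*400) = 1/1600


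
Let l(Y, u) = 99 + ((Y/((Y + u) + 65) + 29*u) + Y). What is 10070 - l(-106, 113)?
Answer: 244853/36 ≈ 6801.5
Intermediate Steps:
l(Y, u) = 99 + Y + 29*u + Y/(65 + Y + u) (l(Y, u) = 99 + ((Y/(65 + Y + u) + 29*u) + Y) = 99 + ((29*u + Y/(65 + Y + u)) + Y) = 99 + (Y + 29*u + Y/(65 + Y + u)) = 99 + Y + 29*u + Y/(65 + Y + u))
10070 - l(-106, 113) = 10070 - (6435 + (-106)**2 + 29*113**2 + 165*(-106) + 1984*113 + 30*(-106)*113)/(65 - 106 + 113) = 10070 - (6435 + 11236 + 29*12769 - 17490 + 224192 - 359340)/72 = 10070 - (6435 + 11236 + 370301 - 17490 + 224192 - 359340)/72 = 10070 - 235334/72 = 10070 - 1*117667/36 = 10070 - 117667/36 = 244853/36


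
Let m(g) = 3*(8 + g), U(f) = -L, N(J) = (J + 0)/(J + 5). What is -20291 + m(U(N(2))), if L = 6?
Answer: -20285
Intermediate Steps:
N(J) = J/(5 + J)
U(f) = -6 (U(f) = -1*6 = -6)
m(g) = 24 + 3*g
-20291 + m(U(N(2))) = -20291 + (24 + 3*(-6)) = -20291 + (24 - 18) = -20291 + 6 = -20285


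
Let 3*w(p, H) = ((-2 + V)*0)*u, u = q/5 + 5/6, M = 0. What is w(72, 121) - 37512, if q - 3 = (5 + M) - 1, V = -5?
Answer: -37512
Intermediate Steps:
q = 7 (q = 3 + ((5 + 0) - 1) = 3 + (5 - 1) = 3 + 4 = 7)
u = 67/30 (u = 7/5 + 5/6 = 67/30 ≈ 2.2333)
w(p, H) = 0 (w(p, H) = (((-2 - 5)*0)*(67/30))/3 = (-7*0*(67/30))/3 = (0*(67/30))/3 = (1/3)*0 = 0)
w(72, 121) - 37512 = 0 - 37512 = -37512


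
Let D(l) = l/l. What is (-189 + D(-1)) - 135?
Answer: -323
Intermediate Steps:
D(l) = 1
(-189 + D(-1)) - 135 = (-189 + 1) - 135 = -188 - 135 = -323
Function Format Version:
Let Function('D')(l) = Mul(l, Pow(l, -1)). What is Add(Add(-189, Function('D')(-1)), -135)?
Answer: -323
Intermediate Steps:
Function('D')(l) = 1
Add(Add(-189, Function('D')(-1)), -135) = Add(Add(-189, 1), -135) = Add(-188, -135) = -323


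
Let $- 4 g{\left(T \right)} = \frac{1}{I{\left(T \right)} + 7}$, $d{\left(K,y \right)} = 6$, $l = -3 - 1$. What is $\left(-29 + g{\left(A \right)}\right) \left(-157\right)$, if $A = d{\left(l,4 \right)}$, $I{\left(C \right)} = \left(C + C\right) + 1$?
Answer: $\frac{364397}{80} \approx 4555.0$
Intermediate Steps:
$l = -4$ ($l = -3 - 1 = -4$)
$I{\left(C \right)} = 1 + 2 C$ ($I{\left(C \right)} = 2 C + 1 = 1 + 2 C$)
$A = 6$
$g{\left(T \right)} = - \frac{1}{4 \left(8 + 2 T\right)}$ ($g{\left(T \right)} = - \frac{1}{4 \left(\left(1 + 2 T\right) + 7\right)} = - \frac{1}{4 \left(8 + 2 T\right)}$)
$\left(-29 + g{\left(A \right)}\right) \left(-157\right) = \left(-29 - \frac{1}{32 + 8 \cdot 6}\right) \left(-157\right) = \left(-29 - \frac{1}{32 + 48}\right) \left(-157\right) = \left(-29 - \frac{1}{80}\right) \left(-157\right) = \left(- \frac{2321}{80}\right) \left(-157\right) = \frac{364397}{80}$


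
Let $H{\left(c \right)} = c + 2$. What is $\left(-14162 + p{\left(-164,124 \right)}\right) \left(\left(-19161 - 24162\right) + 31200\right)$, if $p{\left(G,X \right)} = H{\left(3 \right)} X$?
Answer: $164169666$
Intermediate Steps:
$H{\left(c \right)} = 2 + c$
$p{\left(G,X \right)} = 5 X$ ($p{\left(G,X \right)} = \left(2 + 3\right) X = 5 X$)
$\left(-14162 + p{\left(-164,124 \right)}\right) \left(\left(-19161 - 24162\right) + 31200\right) = \left(-14162 + 5 \cdot 124\right) \left(\left(-19161 - 24162\right) + 31200\right) = \left(-14162 + 620\right) \left(\left(-19161 - 24162\right) + 31200\right) = - 13542 \left(-43323 + 31200\right) = \left(-13542\right) \left(-12123\right) = 164169666$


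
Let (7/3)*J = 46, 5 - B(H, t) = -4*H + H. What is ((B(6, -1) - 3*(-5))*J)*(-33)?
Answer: -173052/7 ≈ -24722.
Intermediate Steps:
B(H, t) = 5 + 3*H (B(H, t) = 5 - (-4*H + H) = 5 - (-3)*H = 5 + 3*H)
J = 138/7 (J = (3/7)*46 = 138/7 ≈ 19.714)
((B(6, -1) - 3*(-5))*J)*(-33) = (((5 + 3*6) - 3*(-5))*(138/7))*(-33) = (((5 + 18) + 15)*(138/7))*(-33) = ((23 + 15)*(138/7))*(-33) = (38*(138/7))*(-33) = (5244/7)*(-33) = -173052/7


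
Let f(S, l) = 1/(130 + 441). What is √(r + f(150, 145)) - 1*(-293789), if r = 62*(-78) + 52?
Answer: 293789 + I*√1559779573/571 ≈ 2.9379e+5 + 69.167*I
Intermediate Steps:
f(S, l) = 1/571
r = -4784 (r = -4836 + 52 = -4784)
√(r + f(150, 145)) - 1*(-293789) = √(-4784 + 1/571) - 1*(-293789) = √(-2731663/571) + 293789 = I*√1559779573/571 + 293789 = 293789 + I*√1559779573/571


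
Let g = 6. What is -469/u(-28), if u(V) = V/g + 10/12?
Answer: 2814/23 ≈ 122.35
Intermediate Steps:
u(V) = ⅚ + V/6 (u(V) = V/6 + 10/12 = V*(⅙) + 10*(1/12) = V/6 + ⅚ = ⅚ + V/6)
-469/u(-28) = -469/(⅚ + (⅙)*(-28)) = -469/(⅚ - 14/3) = -469/(-23/6) = -469*(-6/23) = 2814/23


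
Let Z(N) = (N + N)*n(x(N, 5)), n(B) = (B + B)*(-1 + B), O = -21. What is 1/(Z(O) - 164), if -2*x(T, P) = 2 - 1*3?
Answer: -1/143 ≈ -0.0069930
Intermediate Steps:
x(T, P) = ½ (x(T, P) = -(2 - 1*3)/2 = -(2 - 3)/2 = -½*(-1) = ½)
n(B) = 2*B*(-1 + B) (n(B) = (2*B)*(-1 + B) = 2*B*(-1 + B))
Z(N) = -N (Z(N) = (N + N)*(2*(½)*(-1 + ½)) = (2*N)*(2*(½)*(-½)) = (2*N)*(-½) = -N)
1/(Z(O) - 164) = 1/(-1*(-21) - 164) = 1/(21 - 164) = 1/(-143) = -1/143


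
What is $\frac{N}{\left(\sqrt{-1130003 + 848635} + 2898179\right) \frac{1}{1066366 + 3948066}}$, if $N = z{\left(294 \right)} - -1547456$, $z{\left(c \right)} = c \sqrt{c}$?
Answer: $\frac{1547456 + 2058 \sqrt{6}}{\frac{2898179}{5014432} + \frac{i \sqrt{70342}}{2507216}} \approx 2.6861 \cdot 10^{6} - 491.63 i$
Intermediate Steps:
$z{\left(c \right)} = c^{\frac{3}{2}}$
$N = 1547456 + 2058 \sqrt{6}$ ($N = 294^{\frac{3}{2}} - -1547456 = 2058 \sqrt{6} + 1547456 = 1547456 + 2058 \sqrt{6} \approx 1.5525 \cdot 10^{6}$)
$\frac{N}{\left(\sqrt{-1130003 + 848635} + 2898179\right) \frac{1}{1066366 + 3948066}} = \frac{1547456 + 2058 \sqrt{6}}{\left(\sqrt{-1130003 + 848635} + 2898179\right) \frac{1}{1066366 + 3948066}} = \frac{1547456 + 2058 \sqrt{6}}{\left(\sqrt{-281368} + 2898179\right) \frac{1}{5014432}} = \frac{1547456 + 2058 \sqrt{6}}{\left(2 i \sqrt{70342} + 2898179\right) \frac{1}{5014432}} = \frac{1547456 + 2058 \sqrt{6}}{\left(2898179 + 2 i \sqrt{70342}\right) \frac{1}{5014432}} = \frac{1547456 + 2058 \sqrt{6}}{\frac{2898179}{5014432} + \frac{i \sqrt{70342}}{2507216}}$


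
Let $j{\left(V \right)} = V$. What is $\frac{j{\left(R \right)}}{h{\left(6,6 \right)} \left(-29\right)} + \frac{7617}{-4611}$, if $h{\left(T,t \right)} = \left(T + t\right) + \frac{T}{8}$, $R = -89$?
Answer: $- \frac{110621}{78387} \approx -1.4112$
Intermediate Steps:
$h{\left(T,t \right)} = t + \frac{9 T}{8}$ ($h{\left(T,t \right)} = \left(T + t\right) + T \frac{1}{8} = \left(T + t\right) + \frac{T}{8} = t + \frac{9 T}{8}$)
$\frac{j{\left(R \right)}}{h{\left(6,6 \right)} \left(-29\right)} + \frac{7617}{-4611} = - \frac{89}{\left(6 + \frac{9}{8} \cdot 6\right) \left(-29\right)} + \frac{7617}{-4611} = - \frac{89}{\left(6 + \frac{27}{4}\right) \left(-29\right)} + 7617 \left(- \frac{1}{4611}\right) = - \frac{89}{\frac{51}{4} \left(-29\right)} - \frac{2539}{1537} = - \frac{89}{- \frac{1479}{4}} - \frac{2539}{1537} = \left(-89\right) \left(- \frac{4}{1479}\right) - \frac{2539}{1537} = \frac{356}{1479} - \frac{2539}{1537} = - \frac{110621}{78387}$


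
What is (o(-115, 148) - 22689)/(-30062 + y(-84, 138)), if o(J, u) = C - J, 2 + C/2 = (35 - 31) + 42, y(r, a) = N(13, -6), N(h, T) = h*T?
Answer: 11243/15070 ≈ 0.74605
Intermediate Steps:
N(h, T) = T*h
y(r, a) = -78 (y(r, a) = -6*13 = -78)
C = 88 (C = -4 + 2*((35 - 31) + 42) = -4 + 2*(4 + 42) = -4 + 2*46 = -4 + 92 = 88)
o(J, u) = 88 - J
(o(-115, 148) - 22689)/(-30062 + y(-84, 138)) = ((88 - 1*(-115)) - 22689)/(-30062 - 78) = ((88 + 115) - 22689)/(-30140) = (203 - 22689)*(-1/30140) = -22486*(-1/30140) = 11243/15070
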